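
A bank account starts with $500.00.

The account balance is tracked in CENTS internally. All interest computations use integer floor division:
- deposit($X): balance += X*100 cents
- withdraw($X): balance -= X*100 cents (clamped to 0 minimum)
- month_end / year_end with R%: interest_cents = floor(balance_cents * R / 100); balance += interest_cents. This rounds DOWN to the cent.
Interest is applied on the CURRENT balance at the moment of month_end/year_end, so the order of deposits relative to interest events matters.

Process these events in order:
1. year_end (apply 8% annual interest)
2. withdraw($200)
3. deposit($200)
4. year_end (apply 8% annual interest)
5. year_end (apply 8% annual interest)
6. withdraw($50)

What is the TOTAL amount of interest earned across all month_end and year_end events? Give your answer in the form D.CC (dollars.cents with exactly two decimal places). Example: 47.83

Answer: 129.85

Derivation:
After 1 (year_end (apply 8% annual interest)): balance=$540.00 total_interest=$40.00
After 2 (withdraw($200)): balance=$340.00 total_interest=$40.00
After 3 (deposit($200)): balance=$540.00 total_interest=$40.00
After 4 (year_end (apply 8% annual interest)): balance=$583.20 total_interest=$83.20
After 5 (year_end (apply 8% annual interest)): balance=$629.85 total_interest=$129.85
After 6 (withdraw($50)): balance=$579.85 total_interest=$129.85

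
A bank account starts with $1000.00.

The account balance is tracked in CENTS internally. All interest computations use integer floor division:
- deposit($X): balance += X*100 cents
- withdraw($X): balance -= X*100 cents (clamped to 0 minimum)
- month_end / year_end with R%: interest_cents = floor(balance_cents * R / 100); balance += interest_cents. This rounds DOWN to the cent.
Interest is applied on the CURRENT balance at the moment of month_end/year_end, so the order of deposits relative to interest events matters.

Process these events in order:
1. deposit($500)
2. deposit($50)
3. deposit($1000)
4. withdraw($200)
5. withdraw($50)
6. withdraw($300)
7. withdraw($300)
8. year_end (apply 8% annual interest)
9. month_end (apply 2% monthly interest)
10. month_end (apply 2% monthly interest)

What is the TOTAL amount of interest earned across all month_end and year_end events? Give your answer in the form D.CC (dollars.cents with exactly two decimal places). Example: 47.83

Answer: 210.17

Derivation:
After 1 (deposit($500)): balance=$1500.00 total_interest=$0.00
After 2 (deposit($50)): balance=$1550.00 total_interest=$0.00
After 3 (deposit($1000)): balance=$2550.00 total_interest=$0.00
After 4 (withdraw($200)): balance=$2350.00 total_interest=$0.00
After 5 (withdraw($50)): balance=$2300.00 total_interest=$0.00
After 6 (withdraw($300)): balance=$2000.00 total_interest=$0.00
After 7 (withdraw($300)): balance=$1700.00 total_interest=$0.00
After 8 (year_end (apply 8% annual interest)): balance=$1836.00 total_interest=$136.00
After 9 (month_end (apply 2% monthly interest)): balance=$1872.72 total_interest=$172.72
After 10 (month_end (apply 2% monthly interest)): balance=$1910.17 total_interest=$210.17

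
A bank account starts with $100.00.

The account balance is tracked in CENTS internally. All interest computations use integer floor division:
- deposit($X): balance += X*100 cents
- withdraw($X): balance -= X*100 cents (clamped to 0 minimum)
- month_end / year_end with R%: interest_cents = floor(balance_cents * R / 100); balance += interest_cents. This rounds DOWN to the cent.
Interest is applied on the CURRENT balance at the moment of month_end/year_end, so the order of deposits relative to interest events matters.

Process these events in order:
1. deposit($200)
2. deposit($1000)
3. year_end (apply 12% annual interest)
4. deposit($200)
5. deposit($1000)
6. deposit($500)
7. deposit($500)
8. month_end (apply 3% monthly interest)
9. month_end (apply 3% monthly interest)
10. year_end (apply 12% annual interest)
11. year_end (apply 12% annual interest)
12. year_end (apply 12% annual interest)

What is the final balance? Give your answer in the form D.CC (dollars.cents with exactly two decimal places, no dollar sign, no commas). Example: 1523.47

Answer: 5449.20

Derivation:
After 1 (deposit($200)): balance=$300.00 total_interest=$0.00
After 2 (deposit($1000)): balance=$1300.00 total_interest=$0.00
After 3 (year_end (apply 12% annual interest)): balance=$1456.00 total_interest=$156.00
After 4 (deposit($200)): balance=$1656.00 total_interest=$156.00
After 5 (deposit($1000)): balance=$2656.00 total_interest=$156.00
After 6 (deposit($500)): balance=$3156.00 total_interest=$156.00
After 7 (deposit($500)): balance=$3656.00 total_interest=$156.00
After 8 (month_end (apply 3% monthly interest)): balance=$3765.68 total_interest=$265.68
After 9 (month_end (apply 3% monthly interest)): balance=$3878.65 total_interest=$378.65
After 10 (year_end (apply 12% annual interest)): balance=$4344.08 total_interest=$844.08
After 11 (year_end (apply 12% annual interest)): balance=$4865.36 total_interest=$1365.36
After 12 (year_end (apply 12% annual interest)): balance=$5449.20 total_interest=$1949.20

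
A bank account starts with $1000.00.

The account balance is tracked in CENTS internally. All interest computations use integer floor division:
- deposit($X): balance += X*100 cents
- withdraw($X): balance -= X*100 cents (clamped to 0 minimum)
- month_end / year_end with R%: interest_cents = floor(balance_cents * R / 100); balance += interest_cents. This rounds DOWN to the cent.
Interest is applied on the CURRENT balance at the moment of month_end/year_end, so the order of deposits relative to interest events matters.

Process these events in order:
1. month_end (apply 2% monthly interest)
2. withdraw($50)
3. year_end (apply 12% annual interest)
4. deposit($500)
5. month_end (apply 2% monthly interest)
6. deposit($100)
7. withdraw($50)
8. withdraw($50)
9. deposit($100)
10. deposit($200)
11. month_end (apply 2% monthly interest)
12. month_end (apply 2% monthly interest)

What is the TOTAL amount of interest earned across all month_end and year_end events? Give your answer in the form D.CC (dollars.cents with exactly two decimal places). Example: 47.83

Answer: 245.60

Derivation:
After 1 (month_end (apply 2% monthly interest)): balance=$1020.00 total_interest=$20.00
After 2 (withdraw($50)): balance=$970.00 total_interest=$20.00
After 3 (year_end (apply 12% annual interest)): balance=$1086.40 total_interest=$136.40
After 4 (deposit($500)): balance=$1586.40 total_interest=$136.40
After 5 (month_end (apply 2% monthly interest)): balance=$1618.12 total_interest=$168.12
After 6 (deposit($100)): balance=$1718.12 total_interest=$168.12
After 7 (withdraw($50)): balance=$1668.12 total_interest=$168.12
After 8 (withdraw($50)): balance=$1618.12 total_interest=$168.12
After 9 (deposit($100)): balance=$1718.12 total_interest=$168.12
After 10 (deposit($200)): balance=$1918.12 total_interest=$168.12
After 11 (month_end (apply 2% monthly interest)): balance=$1956.48 total_interest=$206.48
After 12 (month_end (apply 2% monthly interest)): balance=$1995.60 total_interest=$245.60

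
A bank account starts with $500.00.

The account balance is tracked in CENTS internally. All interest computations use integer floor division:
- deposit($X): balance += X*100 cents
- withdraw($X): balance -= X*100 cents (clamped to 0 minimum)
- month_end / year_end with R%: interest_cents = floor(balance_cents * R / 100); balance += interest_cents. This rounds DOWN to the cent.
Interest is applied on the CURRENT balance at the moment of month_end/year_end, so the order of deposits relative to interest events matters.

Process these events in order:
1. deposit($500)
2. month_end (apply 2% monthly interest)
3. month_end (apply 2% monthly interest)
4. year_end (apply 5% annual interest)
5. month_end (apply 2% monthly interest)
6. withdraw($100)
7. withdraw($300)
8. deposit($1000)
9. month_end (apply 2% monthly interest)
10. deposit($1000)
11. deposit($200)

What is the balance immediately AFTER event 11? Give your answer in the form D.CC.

Answer: 2948.54

Derivation:
After 1 (deposit($500)): balance=$1000.00 total_interest=$0.00
After 2 (month_end (apply 2% monthly interest)): balance=$1020.00 total_interest=$20.00
After 3 (month_end (apply 2% monthly interest)): balance=$1040.40 total_interest=$40.40
After 4 (year_end (apply 5% annual interest)): balance=$1092.42 total_interest=$92.42
After 5 (month_end (apply 2% monthly interest)): balance=$1114.26 total_interest=$114.26
After 6 (withdraw($100)): balance=$1014.26 total_interest=$114.26
After 7 (withdraw($300)): balance=$714.26 total_interest=$114.26
After 8 (deposit($1000)): balance=$1714.26 total_interest=$114.26
After 9 (month_end (apply 2% monthly interest)): balance=$1748.54 total_interest=$148.54
After 10 (deposit($1000)): balance=$2748.54 total_interest=$148.54
After 11 (deposit($200)): balance=$2948.54 total_interest=$148.54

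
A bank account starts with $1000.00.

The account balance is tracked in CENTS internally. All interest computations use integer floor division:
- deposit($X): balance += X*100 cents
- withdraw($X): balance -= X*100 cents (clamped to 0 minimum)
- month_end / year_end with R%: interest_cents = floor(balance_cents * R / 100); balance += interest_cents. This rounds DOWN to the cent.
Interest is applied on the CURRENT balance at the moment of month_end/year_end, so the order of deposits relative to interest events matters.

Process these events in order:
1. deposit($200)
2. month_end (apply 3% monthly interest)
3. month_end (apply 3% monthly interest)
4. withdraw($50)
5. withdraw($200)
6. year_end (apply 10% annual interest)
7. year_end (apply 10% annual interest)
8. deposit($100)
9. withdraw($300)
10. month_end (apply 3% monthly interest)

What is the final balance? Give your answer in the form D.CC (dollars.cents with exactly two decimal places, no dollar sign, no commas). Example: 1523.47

Answer: 1069.04

Derivation:
After 1 (deposit($200)): balance=$1200.00 total_interest=$0.00
After 2 (month_end (apply 3% monthly interest)): balance=$1236.00 total_interest=$36.00
After 3 (month_end (apply 3% monthly interest)): balance=$1273.08 total_interest=$73.08
After 4 (withdraw($50)): balance=$1223.08 total_interest=$73.08
After 5 (withdraw($200)): balance=$1023.08 total_interest=$73.08
After 6 (year_end (apply 10% annual interest)): balance=$1125.38 total_interest=$175.38
After 7 (year_end (apply 10% annual interest)): balance=$1237.91 total_interest=$287.91
After 8 (deposit($100)): balance=$1337.91 total_interest=$287.91
After 9 (withdraw($300)): balance=$1037.91 total_interest=$287.91
After 10 (month_end (apply 3% monthly interest)): balance=$1069.04 total_interest=$319.04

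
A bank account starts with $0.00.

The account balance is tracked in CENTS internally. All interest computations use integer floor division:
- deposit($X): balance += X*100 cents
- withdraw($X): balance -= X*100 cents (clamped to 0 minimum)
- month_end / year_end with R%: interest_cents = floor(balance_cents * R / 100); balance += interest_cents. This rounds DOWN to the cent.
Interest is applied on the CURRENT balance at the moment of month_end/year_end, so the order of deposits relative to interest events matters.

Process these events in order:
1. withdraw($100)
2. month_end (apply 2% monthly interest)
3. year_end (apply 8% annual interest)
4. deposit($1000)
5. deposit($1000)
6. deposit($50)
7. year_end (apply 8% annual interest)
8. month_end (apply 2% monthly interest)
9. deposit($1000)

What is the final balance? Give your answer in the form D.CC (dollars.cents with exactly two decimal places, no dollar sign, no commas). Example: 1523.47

After 1 (withdraw($100)): balance=$0.00 total_interest=$0.00
After 2 (month_end (apply 2% monthly interest)): balance=$0.00 total_interest=$0.00
After 3 (year_end (apply 8% annual interest)): balance=$0.00 total_interest=$0.00
After 4 (deposit($1000)): balance=$1000.00 total_interest=$0.00
After 5 (deposit($1000)): balance=$2000.00 total_interest=$0.00
After 6 (deposit($50)): balance=$2050.00 total_interest=$0.00
After 7 (year_end (apply 8% annual interest)): balance=$2214.00 total_interest=$164.00
After 8 (month_end (apply 2% monthly interest)): balance=$2258.28 total_interest=$208.28
After 9 (deposit($1000)): balance=$3258.28 total_interest=$208.28

Answer: 3258.28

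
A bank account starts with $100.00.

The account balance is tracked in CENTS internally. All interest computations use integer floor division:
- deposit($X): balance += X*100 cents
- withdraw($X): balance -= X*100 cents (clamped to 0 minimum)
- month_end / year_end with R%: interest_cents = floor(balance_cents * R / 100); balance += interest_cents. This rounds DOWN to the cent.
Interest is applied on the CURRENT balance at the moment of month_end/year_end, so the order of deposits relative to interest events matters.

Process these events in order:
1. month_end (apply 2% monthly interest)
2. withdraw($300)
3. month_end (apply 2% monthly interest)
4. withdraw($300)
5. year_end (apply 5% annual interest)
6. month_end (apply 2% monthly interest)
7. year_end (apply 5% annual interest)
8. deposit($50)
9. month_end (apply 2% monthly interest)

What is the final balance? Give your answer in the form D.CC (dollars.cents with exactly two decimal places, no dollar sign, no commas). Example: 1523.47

Answer: 51.00

Derivation:
After 1 (month_end (apply 2% monthly interest)): balance=$102.00 total_interest=$2.00
After 2 (withdraw($300)): balance=$0.00 total_interest=$2.00
After 3 (month_end (apply 2% monthly interest)): balance=$0.00 total_interest=$2.00
After 4 (withdraw($300)): balance=$0.00 total_interest=$2.00
After 5 (year_end (apply 5% annual interest)): balance=$0.00 total_interest=$2.00
After 6 (month_end (apply 2% monthly interest)): balance=$0.00 total_interest=$2.00
After 7 (year_end (apply 5% annual interest)): balance=$0.00 total_interest=$2.00
After 8 (deposit($50)): balance=$50.00 total_interest=$2.00
After 9 (month_end (apply 2% monthly interest)): balance=$51.00 total_interest=$3.00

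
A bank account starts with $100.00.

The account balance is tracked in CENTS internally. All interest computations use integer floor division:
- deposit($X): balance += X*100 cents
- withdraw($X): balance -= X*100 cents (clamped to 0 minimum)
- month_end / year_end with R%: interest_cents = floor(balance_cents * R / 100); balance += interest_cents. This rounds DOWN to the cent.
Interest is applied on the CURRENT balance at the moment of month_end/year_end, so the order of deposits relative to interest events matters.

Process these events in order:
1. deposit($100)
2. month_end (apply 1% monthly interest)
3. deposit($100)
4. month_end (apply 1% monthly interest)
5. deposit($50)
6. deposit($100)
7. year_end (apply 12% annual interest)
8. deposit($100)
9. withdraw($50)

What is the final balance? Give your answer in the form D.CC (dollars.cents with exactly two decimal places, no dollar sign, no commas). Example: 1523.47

Answer: 559.62

Derivation:
After 1 (deposit($100)): balance=$200.00 total_interest=$0.00
After 2 (month_end (apply 1% monthly interest)): balance=$202.00 total_interest=$2.00
After 3 (deposit($100)): balance=$302.00 total_interest=$2.00
After 4 (month_end (apply 1% monthly interest)): balance=$305.02 total_interest=$5.02
After 5 (deposit($50)): balance=$355.02 total_interest=$5.02
After 6 (deposit($100)): balance=$455.02 total_interest=$5.02
After 7 (year_end (apply 12% annual interest)): balance=$509.62 total_interest=$59.62
After 8 (deposit($100)): balance=$609.62 total_interest=$59.62
After 9 (withdraw($50)): balance=$559.62 total_interest=$59.62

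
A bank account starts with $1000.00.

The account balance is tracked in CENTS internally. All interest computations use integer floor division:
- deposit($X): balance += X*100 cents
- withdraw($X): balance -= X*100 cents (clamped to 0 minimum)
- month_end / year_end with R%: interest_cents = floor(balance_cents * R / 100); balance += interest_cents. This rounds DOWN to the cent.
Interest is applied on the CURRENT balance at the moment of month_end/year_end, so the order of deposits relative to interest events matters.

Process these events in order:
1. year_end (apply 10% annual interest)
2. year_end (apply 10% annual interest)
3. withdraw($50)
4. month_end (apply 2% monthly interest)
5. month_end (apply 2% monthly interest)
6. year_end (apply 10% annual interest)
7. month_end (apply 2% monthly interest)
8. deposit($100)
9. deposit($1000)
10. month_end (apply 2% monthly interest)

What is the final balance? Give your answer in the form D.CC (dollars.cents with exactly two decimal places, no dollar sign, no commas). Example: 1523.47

After 1 (year_end (apply 10% annual interest)): balance=$1100.00 total_interest=$100.00
After 2 (year_end (apply 10% annual interest)): balance=$1210.00 total_interest=$210.00
After 3 (withdraw($50)): balance=$1160.00 total_interest=$210.00
After 4 (month_end (apply 2% monthly interest)): balance=$1183.20 total_interest=$233.20
After 5 (month_end (apply 2% monthly interest)): balance=$1206.86 total_interest=$256.86
After 6 (year_end (apply 10% annual interest)): balance=$1327.54 total_interest=$377.54
After 7 (month_end (apply 2% monthly interest)): balance=$1354.09 total_interest=$404.09
After 8 (deposit($100)): balance=$1454.09 total_interest=$404.09
After 9 (deposit($1000)): balance=$2454.09 total_interest=$404.09
After 10 (month_end (apply 2% monthly interest)): balance=$2503.17 total_interest=$453.17

Answer: 2503.17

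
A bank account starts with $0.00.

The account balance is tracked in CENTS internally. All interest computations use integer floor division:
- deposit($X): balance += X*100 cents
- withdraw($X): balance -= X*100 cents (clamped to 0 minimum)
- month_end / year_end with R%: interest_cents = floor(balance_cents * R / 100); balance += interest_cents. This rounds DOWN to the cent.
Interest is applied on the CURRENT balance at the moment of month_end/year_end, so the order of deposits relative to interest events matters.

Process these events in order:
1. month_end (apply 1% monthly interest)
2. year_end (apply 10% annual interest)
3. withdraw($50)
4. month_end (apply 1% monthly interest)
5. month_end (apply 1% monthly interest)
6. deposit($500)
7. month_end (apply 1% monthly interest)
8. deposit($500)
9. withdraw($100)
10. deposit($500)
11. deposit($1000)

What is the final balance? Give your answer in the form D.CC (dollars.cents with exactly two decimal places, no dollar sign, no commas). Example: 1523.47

After 1 (month_end (apply 1% monthly interest)): balance=$0.00 total_interest=$0.00
After 2 (year_end (apply 10% annual interest)): balance=$0.00 total_interest=$0.00
After 3 (withdraw($50)): balance=$0.00 total_interest=$0.00
After 4 (month_end (apply 1% monthly interest)): balance=$0.00 total_interest=$0.00
After 5 (month_end (apply 1% monthly interest)): balance=$0.00 total_interest=$0.00
After 6 (deposit($500)): balance=$500.00 total_interest=$0.00
After 7 (month_end (apply 1% monthly interest)): balance=$505.00 total_interest=$5.00
After 8 (deposit($500)): balance=$1005.00 total_interest=$5.00
After 9 (withdraw($100)): balance=$905.00 total_interest=$5.00
After 10 (deposit($500)): balance=$1405.00 total_interest=$5.00
After 11 (deposit($1000)): balance=$2405.00 total_interest=$5.00

Answer: 2405.00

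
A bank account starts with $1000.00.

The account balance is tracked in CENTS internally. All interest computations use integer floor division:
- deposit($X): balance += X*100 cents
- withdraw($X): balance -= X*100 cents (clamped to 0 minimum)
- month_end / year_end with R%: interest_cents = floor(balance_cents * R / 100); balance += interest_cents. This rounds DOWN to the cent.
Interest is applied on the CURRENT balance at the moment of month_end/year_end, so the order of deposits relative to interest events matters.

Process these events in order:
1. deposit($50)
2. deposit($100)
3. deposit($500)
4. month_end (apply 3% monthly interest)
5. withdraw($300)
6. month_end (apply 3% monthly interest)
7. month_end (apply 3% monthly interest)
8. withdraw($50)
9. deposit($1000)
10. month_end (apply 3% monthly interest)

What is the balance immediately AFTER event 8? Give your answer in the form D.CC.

Answer: 1434.72

Derivation:
After 1 (deposit($50)): balance=$1050.00 total_interest=$0.00
After 2 (deposit($100)): balance=$1150.00 total_interest=$0.00
After 3 (deposit($500)): balance=$1650.00 total_interest=$0.00
After 4 (month_end (apply 3% monthly interest)): balance=$1699.50 total_interest=$49.50
After 5 (withdraw($300)): balance=$1399.50 total_interest=$49.50
After 6 (month_end (apply 3% monthly interest)): balance=$1441.48 total_interest=$91.48
After 7 (month_end (apply 3% monthly interest)): balance=$1484.72 total_interest=$134.72
After 8 (withdraw($50)): balance=$1434.72 total_interest=$134.72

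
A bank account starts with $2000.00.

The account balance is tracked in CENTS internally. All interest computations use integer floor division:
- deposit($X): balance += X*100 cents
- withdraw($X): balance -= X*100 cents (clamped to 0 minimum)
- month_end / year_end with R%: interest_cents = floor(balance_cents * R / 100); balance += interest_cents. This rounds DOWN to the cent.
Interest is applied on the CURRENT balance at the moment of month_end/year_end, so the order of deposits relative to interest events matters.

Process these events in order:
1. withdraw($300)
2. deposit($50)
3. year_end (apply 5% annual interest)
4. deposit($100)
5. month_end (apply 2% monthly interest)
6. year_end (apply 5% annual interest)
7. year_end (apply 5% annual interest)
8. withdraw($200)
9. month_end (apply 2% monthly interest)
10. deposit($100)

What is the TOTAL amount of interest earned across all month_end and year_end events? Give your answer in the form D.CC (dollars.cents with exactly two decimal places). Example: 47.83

Answer: 368.38

Derivation:
After 1 (withdraw($300)): balance=$1700.00 total_interest=$0.00
After 2 (deposit($50)): balance=$1750.00 total_interest=$0.00
After 3 (year_end (apply 5% annual interest)): balance=$1837.50 total_interest=$87.50
After 4 (deposit($100)): balance=$1937.50 total_interest=$87.50
After 5 (month_end (apply 2% monthly interest)): balance=$1976.25 total_interest=$126.25
After 6 (year_end (apply 5% annual interest)): balance=$2075.06 total_interest=$225.06
After 7 (year_end (apply 5% annual interest)): balance=$2178.81 total_interest=$328.81
After 8 (withdraw($200)): balance=$1978.81 total_interest=$328.81
After 9 (month_end (apply 2% monthly interest)): balance=$2018.38 total_interest=$368.38
After 10 (deposit($100)): balance=$2118.38 total_interest=$368.38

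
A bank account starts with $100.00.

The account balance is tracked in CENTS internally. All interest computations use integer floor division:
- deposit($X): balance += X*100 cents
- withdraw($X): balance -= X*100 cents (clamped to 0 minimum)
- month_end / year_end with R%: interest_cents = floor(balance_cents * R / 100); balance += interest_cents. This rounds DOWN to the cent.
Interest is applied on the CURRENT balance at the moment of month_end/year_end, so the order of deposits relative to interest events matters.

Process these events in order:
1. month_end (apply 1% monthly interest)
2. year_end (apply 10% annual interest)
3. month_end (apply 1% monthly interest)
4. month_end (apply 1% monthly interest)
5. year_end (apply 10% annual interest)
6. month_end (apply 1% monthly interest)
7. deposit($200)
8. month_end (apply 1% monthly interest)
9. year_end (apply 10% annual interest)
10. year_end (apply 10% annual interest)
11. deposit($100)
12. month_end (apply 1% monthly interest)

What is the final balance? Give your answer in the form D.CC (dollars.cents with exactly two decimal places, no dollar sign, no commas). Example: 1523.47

Answer: 503.24

Derivation:
After 1 (month_end (apply 1% monthly interest)): balance=$101.00 total_interest=$1.00
After 2 (year_end (apply 10% annual interest)): balance=$111.10 total_interest=$11.10
After 3 (month_end (apply 1% monthly interest)): balance=$112.21 total_interest=$12.21
After 4 (month_end (apply 1% monthly interest)): balance=$113.33 total_interest=$13.33
After 5 (year_end (apply 10% annual interest)): balance=$124.66 total_interest=$24.66
After 6 (month_end (apply 1% monthly interest)): balance=$125.90 total_interest=$25.90
After 7 (deposit($200)): balance=$325.90 total_interest=$25.90
After 8 (month_end (apply 1% monthly interest)): balance=$329.15 total_interest=$29.15
After 9 (year_end (apply 10% annual interest)): balance=$362.06 total_interest=$62.06
After 10 (year_end (apply 10% annual interest)): balance=$398.26 total_interest=$98.26
After 11 (deposit($100)): balance=$498.26 total_interest=$98.26
After 12 (month_end (apply 1% monthly interest)): balance=$503.24 total_interest=$103.24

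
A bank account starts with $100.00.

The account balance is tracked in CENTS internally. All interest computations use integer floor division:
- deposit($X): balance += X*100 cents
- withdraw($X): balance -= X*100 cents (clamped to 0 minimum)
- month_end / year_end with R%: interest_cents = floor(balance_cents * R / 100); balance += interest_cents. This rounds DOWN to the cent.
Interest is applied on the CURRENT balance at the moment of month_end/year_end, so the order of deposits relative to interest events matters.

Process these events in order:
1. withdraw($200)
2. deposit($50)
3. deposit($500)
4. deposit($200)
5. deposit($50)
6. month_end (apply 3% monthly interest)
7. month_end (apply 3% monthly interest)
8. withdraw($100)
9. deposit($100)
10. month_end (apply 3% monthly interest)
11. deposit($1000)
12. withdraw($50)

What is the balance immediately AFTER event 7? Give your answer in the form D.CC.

Answer: 848.72

Derivation:
After 1 (withdraw($200)): balance=$0.00 total_interest=$0.00
After 2 (deposit($50)): balance=$50.00 total_interest=$0.00
After 3 (deposit($500)): balance=$550.00 total_interest=$0.00
After 4 (deposit($200)): balance=$750.00 total_interest=$0.00
After 5 (deposit($50)): balance=$800.00 total_interest=$0.00
After 6 (month_end (apply 3% monthly interest)): balance=$824.00 total_interest=$24.00
After 7 (month_end (apply 3% monthly interest)): balance=$848.72 total_interest=$48.72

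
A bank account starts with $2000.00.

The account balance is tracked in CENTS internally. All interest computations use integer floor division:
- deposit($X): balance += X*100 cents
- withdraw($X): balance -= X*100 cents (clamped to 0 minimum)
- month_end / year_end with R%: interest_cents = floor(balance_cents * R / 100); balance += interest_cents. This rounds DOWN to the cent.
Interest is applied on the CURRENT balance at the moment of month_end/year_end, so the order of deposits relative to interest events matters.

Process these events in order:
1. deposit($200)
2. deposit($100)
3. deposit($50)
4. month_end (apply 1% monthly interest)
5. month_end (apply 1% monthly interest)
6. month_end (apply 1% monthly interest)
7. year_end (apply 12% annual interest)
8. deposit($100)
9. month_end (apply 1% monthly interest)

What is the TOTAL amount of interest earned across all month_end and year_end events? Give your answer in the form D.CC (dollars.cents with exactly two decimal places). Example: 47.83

After 1 (deposit($200)): balance=$2200.00 total_interest=$0.00
After 2 (deposit($100)): balance=$2300.00 total_interest=$0.00
After 3 (deposit($50)): balance=$2350.00 total_interest=$0.00
After 4 (month_end (apply 1% monthly interest)): balance=$2373.50 total_interest=$23.50
After 5 (month_end (apply 1% monthly interest)): balance=$2397.23 total_interest=$47.23
After 6 (month_end (apply 1% monthly interest)): balance=$2421.20 total_interest=$71.20
After 7 (year_end (apply 12% annual interest)): balance=$2711.74 total_interest=$361.74
After 8 (deposit($100)): balance=$2811.74 total_interest=$361.74
After 9 (month_end (apply 1% monthly interest)): balance=$2839.85 total_interest=$389.85

Answer: 389.85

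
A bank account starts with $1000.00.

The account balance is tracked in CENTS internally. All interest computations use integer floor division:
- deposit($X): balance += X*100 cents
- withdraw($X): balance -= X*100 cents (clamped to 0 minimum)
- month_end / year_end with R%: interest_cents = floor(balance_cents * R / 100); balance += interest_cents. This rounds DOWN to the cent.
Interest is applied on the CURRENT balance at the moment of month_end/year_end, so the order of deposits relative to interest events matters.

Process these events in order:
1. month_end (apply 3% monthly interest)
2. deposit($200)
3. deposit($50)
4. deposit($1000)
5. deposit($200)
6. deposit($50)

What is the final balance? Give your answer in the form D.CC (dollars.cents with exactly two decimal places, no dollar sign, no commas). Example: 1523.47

Answer: 2530.00

Derivation:
After 1 (month_end (apply 3% monthly interest)): balance=$1030.00 total_interest=$30.00
After 2 (deposit($200)): balance=$1230.00 total_interest=$30.00
After 3 (deposit($50)): balance=$1280.00 total_interest=$30.00
After 4 (deposit($1000)): balance=$2280.00 total_interest=$30.00
After 5 (deposit($200)): balance=$2480.00 total_interest=$30.00
After 6 (deposit($50)): balance=$2530.00 total_interest=$30.00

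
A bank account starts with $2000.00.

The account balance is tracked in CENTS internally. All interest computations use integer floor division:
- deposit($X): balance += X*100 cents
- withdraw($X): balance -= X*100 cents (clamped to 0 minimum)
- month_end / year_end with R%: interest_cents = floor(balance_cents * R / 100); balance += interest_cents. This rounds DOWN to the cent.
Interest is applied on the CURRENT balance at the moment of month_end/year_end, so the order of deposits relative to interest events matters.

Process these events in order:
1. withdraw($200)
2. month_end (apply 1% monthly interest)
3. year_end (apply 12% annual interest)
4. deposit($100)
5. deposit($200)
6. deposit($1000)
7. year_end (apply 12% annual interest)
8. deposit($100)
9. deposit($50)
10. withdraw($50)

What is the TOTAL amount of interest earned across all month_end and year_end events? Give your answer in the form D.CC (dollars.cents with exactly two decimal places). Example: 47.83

Answer: 636.49

Derivation:
After 1 (withdraw($200)): balance=$1800.00 total_interest=$0.00
After 2 (month_end (apply 1% monthly interest)): balance=$1818.00 total_interest=$18.00
After 3 (year_end (apply 12% annual interest)): balance=$2036.16 total_interest=$236.16
After 4 (deposit($100)): balance=$2136.16 total_interest=$236.16
After 5 (deposit($200)): balance=$2336.16 total_interest=$236.16
After 6 (deposit($1000)): balance=$3336.16 total_interest=$236.16
After 7 (year_end (apply 12% annual interest)): balance=$3736.49 total_interest=$636.49
After 8 (deposit($100)): balance=$3836.49 total_interest=$636.49
After 9 (deposit($50)): balance=$3886.49 total_interest=$636.49
After 10 (withdraw($50)): balance=$3836.49 total_interest=$636.49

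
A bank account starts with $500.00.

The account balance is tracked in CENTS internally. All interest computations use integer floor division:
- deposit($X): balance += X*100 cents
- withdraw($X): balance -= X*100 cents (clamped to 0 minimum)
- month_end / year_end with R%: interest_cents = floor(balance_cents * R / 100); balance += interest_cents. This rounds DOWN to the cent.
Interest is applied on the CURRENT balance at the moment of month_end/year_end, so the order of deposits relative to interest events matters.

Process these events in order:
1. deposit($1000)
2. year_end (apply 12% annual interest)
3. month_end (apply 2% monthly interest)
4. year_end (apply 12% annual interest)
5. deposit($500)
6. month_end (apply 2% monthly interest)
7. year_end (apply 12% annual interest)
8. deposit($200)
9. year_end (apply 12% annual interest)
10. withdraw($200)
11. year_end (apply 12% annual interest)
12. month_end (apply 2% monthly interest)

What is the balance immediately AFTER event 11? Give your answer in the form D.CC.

After 1 (deposit($1000)): balance=$1500.00 total_interest=$0.00
After 2 (year_end (apply 12% annual interest)): balance=$1680.00 total_interest=$180.00
After 3 (month_end (apply 2% monthly interest)): balance=$1713.60 total_interest=$213.60
After 4 (year_end (apply 12% annual interest)): balance=$1919.23 total_interest=$419.23
After 5 (deposit($500)): balance=$2419.23 total_interest=$419.23
After 6 (month_end (apply 2% monthly interest)): balance=$2467.61 total_interest=$467.61
After 7 (year_end (apply 12% annual interest)): balance=$2763.72 total_interest=$763.72
After 8 (deposit($200)): balance=$2963.72 total_interest=$763.72
After 9 (year_end (apply 12% annual interest)): balance=$3319.36 total_interest=$1119.36
After 10 (withdraw($200)): balance=$3119.36 total_interest=$1119.36
After 11 (year_end (apply 12% annual interest)): balance=$3493.68 total_interest=$1493.68

Answer: 3493.68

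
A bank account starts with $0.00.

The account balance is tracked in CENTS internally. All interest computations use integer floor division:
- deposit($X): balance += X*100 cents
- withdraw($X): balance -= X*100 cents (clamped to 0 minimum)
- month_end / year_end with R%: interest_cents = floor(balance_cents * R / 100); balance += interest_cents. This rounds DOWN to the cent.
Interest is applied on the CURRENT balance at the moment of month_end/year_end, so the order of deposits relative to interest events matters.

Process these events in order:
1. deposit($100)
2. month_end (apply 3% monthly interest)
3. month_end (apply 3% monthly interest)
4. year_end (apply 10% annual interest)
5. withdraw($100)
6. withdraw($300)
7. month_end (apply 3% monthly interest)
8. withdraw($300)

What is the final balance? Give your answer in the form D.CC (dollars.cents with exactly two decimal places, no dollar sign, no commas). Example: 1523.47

After 1 (deposit($100)): balance=$100.00 total_interest=$0.00
After 2 (month_end (apply 3% monthly interest)): balance=$103.00 total_interest=$3.00
After 3 (month_end (apply 3% monthly interest)): balance=$106.09 total_interest=$6.09
After 4 (year_end (apply 10% annual interest)): balance=$116.69 total_interest=$16.69
After 5 (withdraw($100)): balance=$16.69 total_interest=$16.69
After 6 (withdraw($300)): balance=$0.00 total_interest=$16.69
After 7 (month_end (apply 3% monthly interest)): balance=$0.00 total_interest=$16.69
After 8 (withdraw($300)): balance=$0.00 total_interest=$16.69

Answer: 0.00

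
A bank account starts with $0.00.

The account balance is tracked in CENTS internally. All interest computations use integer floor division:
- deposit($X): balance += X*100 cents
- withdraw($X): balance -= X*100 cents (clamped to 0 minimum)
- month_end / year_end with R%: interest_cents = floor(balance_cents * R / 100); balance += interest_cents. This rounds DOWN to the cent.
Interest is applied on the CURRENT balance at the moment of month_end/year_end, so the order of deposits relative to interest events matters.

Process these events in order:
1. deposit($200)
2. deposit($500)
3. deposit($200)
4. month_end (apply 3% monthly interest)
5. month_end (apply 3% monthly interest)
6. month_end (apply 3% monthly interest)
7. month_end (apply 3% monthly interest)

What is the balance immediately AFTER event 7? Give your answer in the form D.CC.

After 1 (deposit($200)): balance=$200.00 total_interest=$0.00
After 2 (deposit($500)): balance=$700.00 total_interest=$0.00
After 3 (deposit($200)): balance=$900.00 total_interest=$0.00
After 4 (month_end (apply 3% monthly interest)): balance=$927.00 total_interest=$27.00
After 5 (month_end (apply 3% monthly interest)): balance=$954.81 total_interest=$54.81
After 6 (month_end (apply 3% monthly interest)): balance=$983.45 total_interest=$83.45
After 7 (month_end (apply 3% monthly interest)): balance=$1012.95 total_interest=$112.95

Answer: 1012.95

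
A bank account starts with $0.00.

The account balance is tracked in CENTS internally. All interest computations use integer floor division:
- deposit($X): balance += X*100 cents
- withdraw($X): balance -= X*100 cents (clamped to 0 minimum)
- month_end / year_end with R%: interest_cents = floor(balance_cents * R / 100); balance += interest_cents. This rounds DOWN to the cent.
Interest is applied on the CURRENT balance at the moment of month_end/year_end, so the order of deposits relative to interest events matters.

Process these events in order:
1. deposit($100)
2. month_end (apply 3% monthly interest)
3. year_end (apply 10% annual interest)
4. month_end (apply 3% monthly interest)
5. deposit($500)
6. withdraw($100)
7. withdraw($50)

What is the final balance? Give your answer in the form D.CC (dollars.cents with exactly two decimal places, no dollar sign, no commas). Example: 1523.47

Answer: 466.69

Derivation:
After 1 (deposit($100)): balance=$100.00 total_interest=$0.00
After 2 (month_end (apply 3% monthly interest)): balance=$103.00 total_interest=$3.00
After 3 (year_end (apply 10% annual interest)): balance=$113.30 total_interest=$13.30
After 4 (month_end (apply 3% monthly interest)): balance=$116.69 total_interest=$16.69
After 5 (deposit($500)): balance=$616.69 total_interest=$16.69
After 6 (withdraw($100)): balance=$516.69 total_interest=$16.69
After 7 (withdraw($50)): balance=$466.69 total_interest=$16.69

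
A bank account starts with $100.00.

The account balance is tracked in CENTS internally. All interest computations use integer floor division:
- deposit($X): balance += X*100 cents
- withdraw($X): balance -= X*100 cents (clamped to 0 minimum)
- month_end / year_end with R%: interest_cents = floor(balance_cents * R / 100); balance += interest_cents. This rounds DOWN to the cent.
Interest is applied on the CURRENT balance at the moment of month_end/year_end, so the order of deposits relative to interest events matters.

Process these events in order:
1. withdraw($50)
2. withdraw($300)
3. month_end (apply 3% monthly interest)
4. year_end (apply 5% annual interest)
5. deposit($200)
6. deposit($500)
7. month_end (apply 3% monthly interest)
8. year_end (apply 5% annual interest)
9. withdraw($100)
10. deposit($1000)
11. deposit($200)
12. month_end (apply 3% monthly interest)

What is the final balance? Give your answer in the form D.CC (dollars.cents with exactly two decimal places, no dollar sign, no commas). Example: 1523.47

After 1 (withdraw($50)): balance=$50.00 total_interest=$0.00
After 2 (withdraw($300)): balance=$0.00 total_interest=$0.00
After 3 (month_end (apply 3% monthly interest)): balance=$0.00 total_interest=$0.00
After 4 (year_end (apply 5% annual interest)): balance=$0.00 total_interest=$0.00
After 5 (deposit($200)): balance=$200.00 total_interest=$0.00
After 6 (deposit($500)): balance=$700.00 total_interest=$0.00
After 7 (month_end (apply 3% monthly interest)): balance=$721.00 total_interest=$21.00
After 8 (year_end (apply 5% annual interest)): balance=$757.05 total_interest=$57.05
After 9 (withdraw($100)): balance=$657.05 total_interest=$57.05
After 10 (deposit($1000)): balance=$1657.05 total_interest=$57.05
After 11 (deposit($200)): balance=$1857.05 total_interest=$57.05
After 12 (month_end (apply 3% monthly interest)): balance=$1912.76 total_interest=$112.76

Answer: 1912.76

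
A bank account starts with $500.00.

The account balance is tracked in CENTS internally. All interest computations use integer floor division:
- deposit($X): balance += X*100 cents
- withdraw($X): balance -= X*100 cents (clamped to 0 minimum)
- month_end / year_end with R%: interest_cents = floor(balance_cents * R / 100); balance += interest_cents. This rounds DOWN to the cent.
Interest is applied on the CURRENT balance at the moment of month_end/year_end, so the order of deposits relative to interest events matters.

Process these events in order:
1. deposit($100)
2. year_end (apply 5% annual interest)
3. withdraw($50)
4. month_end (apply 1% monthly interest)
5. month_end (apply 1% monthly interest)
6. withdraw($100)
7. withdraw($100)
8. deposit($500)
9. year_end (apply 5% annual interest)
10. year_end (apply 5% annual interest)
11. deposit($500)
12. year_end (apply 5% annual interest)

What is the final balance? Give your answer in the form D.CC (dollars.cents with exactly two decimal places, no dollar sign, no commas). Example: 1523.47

After 1 (deposit($100)): balance=$600.00 total_interest=$0.00
After 2 (year_end (apply 5% annual interest)): balance=$630.00 total_interest=$30.00
After 3 (withdraw($50)): balance=$580.00 total_interest=$30.00
After 4 (month_end (apply 1% monthly interest)): balance=$585.80 total_interest=$35.80
After 5 (month_end (apply 1% monthly interest)): balance=$591.65 total_interest=$41.65
After 6 (withdraw($100)): balance=$491.65 total_interest=$41.65
After 7 (withdraw($100)): balance=$391.65 total_interest=$41.65
After 8 (deposit($500)): balance=$891.65 total_interest=$41.65
After 9 (year_end (apply 5% annual interest)): balance=$936.23 total_interest=$86.23
After 10 (year_end (apply 5% annual interest)): balance=$983.04 total_interest=$133.04
After 11 (deposit($500)): balance=$1483.04 total_interest=$133.04
After 12 (year_end (apply 5% annual interest)): balance=$1557.19 total_interest=$207.19

Answer: 1557.19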